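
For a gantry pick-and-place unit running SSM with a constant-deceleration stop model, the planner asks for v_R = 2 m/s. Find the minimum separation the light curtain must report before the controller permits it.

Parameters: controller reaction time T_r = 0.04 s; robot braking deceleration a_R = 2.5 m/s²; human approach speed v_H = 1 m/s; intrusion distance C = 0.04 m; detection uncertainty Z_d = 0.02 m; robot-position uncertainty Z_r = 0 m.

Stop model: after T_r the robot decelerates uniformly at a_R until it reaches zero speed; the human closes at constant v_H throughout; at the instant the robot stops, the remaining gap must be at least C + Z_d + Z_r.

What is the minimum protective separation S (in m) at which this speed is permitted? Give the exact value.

S_min = 89/50 m = 1.7800 m

braking lasts T_s = 2/(5/2) = 0.8000 s
robot covers v_R·T_r = 2.0000·0.0400 = 0.0800 m before braking
robot covers 2.0000·0.8000 − ½·2.5000·0.8000² = 0.8000 m while stopping
person approaches 1.0000·(0.0400+0.8000) = 0.8400 m
residual clearance needed = 0.0400+0.0200+0.0000 = 0.0600 m
S_min ≈ 0.0800+0.8000+0.8400+0.0600  ⇒  S_min = 89/50 m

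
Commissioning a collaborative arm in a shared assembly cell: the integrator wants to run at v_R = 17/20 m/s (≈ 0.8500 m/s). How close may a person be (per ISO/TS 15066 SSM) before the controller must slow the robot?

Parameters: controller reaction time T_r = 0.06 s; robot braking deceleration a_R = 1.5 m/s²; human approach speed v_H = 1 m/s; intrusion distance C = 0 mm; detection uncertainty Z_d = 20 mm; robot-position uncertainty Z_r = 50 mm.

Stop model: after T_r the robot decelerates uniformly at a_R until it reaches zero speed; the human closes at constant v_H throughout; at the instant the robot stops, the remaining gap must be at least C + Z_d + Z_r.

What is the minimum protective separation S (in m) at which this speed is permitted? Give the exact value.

braking lasts T_s = (17/20)/(3/2) = 0.5667 s
robot covers v_R·T_r = 0.8500·0.0600 = 0.0510 m before braking
robot covers 0.8500·0.5667 − ½·1.5000·0.5667² = 0.2408 m while stopping
human closes 1.0000·0.6267 = 0.6267 m
residual clearance needed = 0.0000+0.0200+0.0500 = 0.0700 m
S_min ≈ 0.0510+0.2408+0.6267+0.0700  ⇒  S_min = 1977/2000 m

S_min = 1977/2000 m = 0.9885 m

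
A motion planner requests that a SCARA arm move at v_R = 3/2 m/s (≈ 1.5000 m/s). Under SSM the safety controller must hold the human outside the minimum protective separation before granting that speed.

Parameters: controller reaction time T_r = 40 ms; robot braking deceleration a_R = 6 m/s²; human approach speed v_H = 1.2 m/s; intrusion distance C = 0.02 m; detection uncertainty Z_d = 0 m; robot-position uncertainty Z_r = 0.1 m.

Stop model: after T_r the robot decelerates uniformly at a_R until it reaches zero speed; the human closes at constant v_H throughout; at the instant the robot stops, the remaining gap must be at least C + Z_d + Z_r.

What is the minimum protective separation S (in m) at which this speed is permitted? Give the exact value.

stop time T_s = (3/2)/6 = 0.2500 s
reaction-phase robot travel = 1.5000·0.0400 = 0.0600 m
robot covers 1.5000·0.2500 − ½·6.0000·0.2500² = 0.1875 m while stopping
person approaches 1.2000·(0.0400+0.2500) = 0.3480 m
C+Z_d+Z_r = 0.0200+0.0000+0.1000 = 0.1200 m
S_min ≈ 0.0600+0.1875+0.3480+0.1200  ⇒  S_min = 1431/2000 m

S_min = 1431/2000 m = 0.7155 m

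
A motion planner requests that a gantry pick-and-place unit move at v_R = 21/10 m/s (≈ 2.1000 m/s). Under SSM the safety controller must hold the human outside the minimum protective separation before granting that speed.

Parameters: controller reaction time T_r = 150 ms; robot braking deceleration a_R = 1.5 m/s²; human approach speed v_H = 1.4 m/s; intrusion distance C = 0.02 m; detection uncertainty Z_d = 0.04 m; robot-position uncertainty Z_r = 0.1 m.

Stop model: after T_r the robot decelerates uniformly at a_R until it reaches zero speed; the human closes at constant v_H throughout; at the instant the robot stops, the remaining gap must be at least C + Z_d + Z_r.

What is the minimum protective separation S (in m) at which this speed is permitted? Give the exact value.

stop time T_s = (21/10)/(3/2) = 1.4000 s
robot covers v_R·T_r = 2.1000·0.1500 = 0.3150 m before braking
robot under decel: 2.1000²/(2·1.5000) = 1.4700 m
human over T_r+T_s: 1.4000·(0.1500+1.4000) = 2.1700 m
residual clearance needed = 0.0200+0.0400+0.1000 = 0.1600 m
S_min ≈ 0.3150+1.4700+2.1700+0.1600  ⇒  S_min = 823/200 m

S_min = 823/200 m = 4.1150 m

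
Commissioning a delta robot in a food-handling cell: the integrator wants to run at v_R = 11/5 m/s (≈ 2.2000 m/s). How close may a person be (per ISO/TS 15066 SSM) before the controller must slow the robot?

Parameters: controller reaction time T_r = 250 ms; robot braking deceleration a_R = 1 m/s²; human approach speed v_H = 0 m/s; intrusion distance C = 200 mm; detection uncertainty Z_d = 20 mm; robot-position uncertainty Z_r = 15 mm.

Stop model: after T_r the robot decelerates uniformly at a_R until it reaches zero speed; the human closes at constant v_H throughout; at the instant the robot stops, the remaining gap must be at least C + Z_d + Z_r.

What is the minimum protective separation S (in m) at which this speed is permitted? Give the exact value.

braking lasts T_s = (11/5)/1 = 2.2000 s
robot in T_r: 2.2000·0.2500 = 0.5500 m
robot under decel: 2.2000²/(2·1.0000) = 2.4200 m
person approaches 0.0000·(0.2500+2.2000) = 0.0000 m
margins: 0.2000+0.0200+0.0150 = 0.2350 m
S_min ≈ 0.5500+2.4200+0.0000+0.2350  ⇒  S_min = 641/200 m

S_min = 641/200 m = 3.2050 m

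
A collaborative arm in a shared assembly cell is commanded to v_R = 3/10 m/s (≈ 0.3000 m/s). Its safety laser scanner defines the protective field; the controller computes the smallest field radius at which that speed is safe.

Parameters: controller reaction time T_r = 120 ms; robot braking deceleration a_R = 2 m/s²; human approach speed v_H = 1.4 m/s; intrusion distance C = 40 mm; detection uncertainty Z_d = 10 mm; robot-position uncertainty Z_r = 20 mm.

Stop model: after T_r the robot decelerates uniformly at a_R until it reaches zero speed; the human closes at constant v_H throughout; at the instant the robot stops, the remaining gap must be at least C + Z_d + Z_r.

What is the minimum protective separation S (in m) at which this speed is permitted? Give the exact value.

S_min = 1013/2000 m = 0.5065 m

braking lasts T_s = (3/10)/2 = 0.1500 s
reaction-phase robot travel = 0.3000·0.1200 = 0.0360 m
robot covers 0.3000·0.1500 − ½·2.0000·0.1500² = 0.0225 m while stopping
person approaches 1.4000·(0.1200+0.1500) = 0.3780 m
C+Z_d+Z_r = 0.0400+0.0100+0.0200 = 0.0700 m
S_min ≈ 0.0360+0.0225+0.3780+0.0700  ⇒  S_min = 1013/2000 m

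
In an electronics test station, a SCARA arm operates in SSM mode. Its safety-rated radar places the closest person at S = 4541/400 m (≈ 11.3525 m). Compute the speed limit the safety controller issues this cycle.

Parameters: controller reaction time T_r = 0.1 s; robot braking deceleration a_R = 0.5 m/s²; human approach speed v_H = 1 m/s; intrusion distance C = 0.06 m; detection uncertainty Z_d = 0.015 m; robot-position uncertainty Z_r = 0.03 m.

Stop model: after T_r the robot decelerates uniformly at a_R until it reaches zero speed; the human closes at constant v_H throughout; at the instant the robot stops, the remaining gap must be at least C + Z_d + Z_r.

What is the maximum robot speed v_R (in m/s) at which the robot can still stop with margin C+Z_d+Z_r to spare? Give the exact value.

v_R_max = 49/20 m/s = 2.4500 m/s

at the boundary: (1)·v² + (21/10)·v + (-4459/400) = 0
  disc = (21/10)² − 4·(1)·(-4459/400) = 49 ; √disc = 7
  v_R = (−(21/10) + 7) / (2·(1)) = 49/20 m/s
check:
stop time T_s = (49/20)/(1/2) = 4.9000 s
robot in T_r: 2.4500·0.1000 = 0.2450 m
robot covers 2.4500·4.9000 − ½·0.5000·4.9000² = 6.0025 m while stopping
human over T_r+T_s: 1.0000·(0.1000+4.9000) = 5.0000 m
margins: 0.0600+0.0150+0.0300 = 0.1050 m
sum ≈ 0.2450+6.0025+5.0000+0.1050 ≈ 11.3525 m = S ✓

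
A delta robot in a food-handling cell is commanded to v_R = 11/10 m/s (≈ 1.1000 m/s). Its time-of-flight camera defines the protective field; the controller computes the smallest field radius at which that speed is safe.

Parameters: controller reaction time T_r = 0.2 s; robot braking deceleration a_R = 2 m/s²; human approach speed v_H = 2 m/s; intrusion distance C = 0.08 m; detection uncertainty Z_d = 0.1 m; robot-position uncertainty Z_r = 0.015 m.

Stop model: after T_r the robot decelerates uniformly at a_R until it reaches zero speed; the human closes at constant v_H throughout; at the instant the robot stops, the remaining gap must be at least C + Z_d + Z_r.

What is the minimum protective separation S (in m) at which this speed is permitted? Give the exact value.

S_min = 887/400 m = 2.2175 m

braking lasts T_s = (11/10)/2 = 0.5500 s
robot covers v_R·T_r = 1.1000·0.2000 = 0.2200 m before braking
robot under decel: 1.1000²/(2·2.0000) = 0.3025 m
person approaches 2.0000·(0.2000+0.5500) = 1.5000 m
residual clearance needed = 0.0800+0.1000+0.0150 = 0.1950 m
S_min ≈ 0.2200+0.3025+1.5000+0.1950  ⇒  S_min = 887/400 m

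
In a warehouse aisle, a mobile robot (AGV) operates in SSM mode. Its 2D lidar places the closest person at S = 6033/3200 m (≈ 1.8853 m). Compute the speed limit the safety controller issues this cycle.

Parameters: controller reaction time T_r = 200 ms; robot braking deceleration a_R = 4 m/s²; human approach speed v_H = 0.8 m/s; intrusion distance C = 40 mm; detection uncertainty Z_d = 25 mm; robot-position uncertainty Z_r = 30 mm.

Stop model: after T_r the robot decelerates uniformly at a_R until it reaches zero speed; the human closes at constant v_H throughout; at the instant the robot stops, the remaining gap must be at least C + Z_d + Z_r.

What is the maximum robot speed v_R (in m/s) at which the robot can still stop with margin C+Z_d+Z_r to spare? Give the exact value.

v_R_max = 47/20 m/s = 2.3500 m/s

at the boundary: (1/8)·v² + (2/5)·v + (-5217/3200) = 0
  disc = (2/5)² − 4·(1/8)·(-5217/3200) = 6241/6400 ; √disc = 79/80
  v_R = (−(2/5) + 79/80) / (2·(1/8)) = 47/20 m/s
check:
braking lasts T_s = (47/20)/4 = 0.5875 s
reaction-phase robot travel = 2.3500·0.2000 = 0.4700 m
robot covers 2.3500·0.5875 − ½·4.0000·0.5875² = 0.6903 m while stopping
person approaches 0.8000·(0.2000+0.5875) = 0.6300 m
residual clearance needed = 0.0400+0.0250+0.0300 = 0.0950 m
sum ≈ 0.4700+0.6903+0.6300+0.0950 ≈ 1.8853 m = S ✓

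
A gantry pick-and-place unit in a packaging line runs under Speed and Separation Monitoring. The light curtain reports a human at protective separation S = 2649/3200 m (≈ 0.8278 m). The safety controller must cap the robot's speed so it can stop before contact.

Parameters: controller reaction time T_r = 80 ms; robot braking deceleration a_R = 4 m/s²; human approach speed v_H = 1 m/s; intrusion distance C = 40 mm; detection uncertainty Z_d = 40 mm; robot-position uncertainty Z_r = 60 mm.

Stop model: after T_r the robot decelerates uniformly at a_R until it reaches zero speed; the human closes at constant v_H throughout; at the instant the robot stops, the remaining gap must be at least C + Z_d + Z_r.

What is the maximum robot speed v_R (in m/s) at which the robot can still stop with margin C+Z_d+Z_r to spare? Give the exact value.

v_R_max = 5/4 m/s = 1.2500 m/s

at the boundary: (1/8)·v² + (33/100)·v + (-389/640) = 0
  disc = (33/100)² − 4·(1/8)·(-389/640) = 66049/160000 ; √disc = 257/400
  v_R = (−(33/100) + 257/400) / (2·(1/8)) = 5/4 m/s
check:
braking lasts T_s = (5/4)/4 = 0.3125 s
reaction-phase robot travel = 1.2500·0.0800 = 0.1000 m
robot covers 1.2500·0.3125 − ½·4.0000·0.3125² = 0.1953 m while stopping
human closes 1.0000·0.3925 = 0.3925 m
C+Z_d+Z_r = 0.0400+0.0400+0.0600 = 0.1400 m
sum ≈ 0.1000+0.1953+0.3925+0.1400 ≈ 0.8278 m = S ✓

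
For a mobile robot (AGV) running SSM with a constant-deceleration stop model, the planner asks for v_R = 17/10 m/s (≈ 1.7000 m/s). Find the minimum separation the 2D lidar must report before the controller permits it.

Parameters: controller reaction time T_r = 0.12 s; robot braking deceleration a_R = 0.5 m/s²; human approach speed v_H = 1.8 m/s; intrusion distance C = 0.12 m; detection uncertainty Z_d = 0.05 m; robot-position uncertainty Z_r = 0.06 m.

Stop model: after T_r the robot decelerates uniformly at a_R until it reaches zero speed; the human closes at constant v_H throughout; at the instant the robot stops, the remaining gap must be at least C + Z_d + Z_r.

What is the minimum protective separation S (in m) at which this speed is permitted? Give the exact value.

S_min = 483/50 m = 9.6600 m

T_s = v_R/a_R = (17/10)/(1/2) = 3.4000 s
robot covers v_R·T_r = 1.7000·0.1200 = 0.2040 m before braking
braking distance = 1.7000²/(2·0.5000) = 2.8900 m
human over T_r+T_s: 1.8000·(0.1200+3.4000) = 6.3360 m
C+Z_d+Z_r = 0.1200+0.0500+0.0600 = 0.2300 m
S_min ≈ 0.2040+2.8900+6.3360+0.2300  ⇒  S_min = 483/50 m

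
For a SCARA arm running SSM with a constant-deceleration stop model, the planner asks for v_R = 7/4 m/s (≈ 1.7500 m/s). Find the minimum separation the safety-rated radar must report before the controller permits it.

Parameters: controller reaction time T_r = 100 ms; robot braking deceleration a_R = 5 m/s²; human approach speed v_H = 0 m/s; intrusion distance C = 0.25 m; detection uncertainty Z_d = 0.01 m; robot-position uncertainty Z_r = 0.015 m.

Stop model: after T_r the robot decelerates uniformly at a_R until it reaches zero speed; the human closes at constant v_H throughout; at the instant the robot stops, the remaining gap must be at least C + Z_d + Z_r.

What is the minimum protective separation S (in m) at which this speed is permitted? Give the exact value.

S_min = 121/160 m = 0.7562 m

braking lasts T_s = (7/4)/5 = 0.3500 s
reaction-phase robot travel = 1.7500·0.1000 = 0.1750 m
braking distance = 1.7500²/(2·5.0000) = 0.3063 m
human closes 0.0000·0.4500 = 0.0000 m
margins: 0.2500+0.0100+0.0150 = 0.2750 m
S_min ≈ 0.1750+0.3063+0.0000+0.2750  ⇒  S_min = 121/160 m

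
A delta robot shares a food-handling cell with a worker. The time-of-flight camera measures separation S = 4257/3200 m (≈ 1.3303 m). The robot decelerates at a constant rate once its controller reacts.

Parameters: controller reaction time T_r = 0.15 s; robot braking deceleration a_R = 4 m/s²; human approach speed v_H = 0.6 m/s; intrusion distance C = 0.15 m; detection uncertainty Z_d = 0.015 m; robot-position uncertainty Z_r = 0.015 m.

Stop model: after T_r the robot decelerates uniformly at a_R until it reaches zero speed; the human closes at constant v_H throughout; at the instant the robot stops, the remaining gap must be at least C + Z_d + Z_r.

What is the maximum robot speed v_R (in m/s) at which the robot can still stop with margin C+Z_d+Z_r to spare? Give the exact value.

v_R_max = 39/20 m/s = 1.9500 m/s

collect terms ⇒ (1/8)·v_R² + (3/10)·v_R + (-3393/3200) = 0
  disc = (3/10)² − 4·(1/8)·(-3393/3200) = 3969/6400 ; √disc = 63/80
  v_R = (−(3/10) + 63/80) / (2·(1/8)) = 39/20 m/s
check:
T_s = v_R/a_R = (39/20)/4 = 0.4875 s
robot covers v_R·T_r = 1.9500·0.1500 = 0.2925 m before braking
braking distance = 1.9500²/(2·4.0000) = 0.4753 m
human over T_r+T_s: 0.6000·(0.1500+0.4875) = 0.3825 m
margins: 0.1500+0.0150+0.0150 = 0.1800 m
sum ≈ 0.2925+0.4753+0.3825+0.1800 ≈ 1.3303 m = S ✓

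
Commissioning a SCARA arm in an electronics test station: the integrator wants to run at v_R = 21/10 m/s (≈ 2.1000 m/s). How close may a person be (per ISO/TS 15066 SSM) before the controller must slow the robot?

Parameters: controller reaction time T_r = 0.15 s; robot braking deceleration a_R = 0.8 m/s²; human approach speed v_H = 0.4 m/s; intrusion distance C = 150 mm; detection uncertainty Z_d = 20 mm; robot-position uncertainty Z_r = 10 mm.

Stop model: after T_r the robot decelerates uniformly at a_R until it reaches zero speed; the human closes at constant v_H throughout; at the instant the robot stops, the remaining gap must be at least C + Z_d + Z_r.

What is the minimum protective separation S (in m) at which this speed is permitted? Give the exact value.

T_s = v_R/a_R = (21/10)/(4/5) = 2.6250 s
reaction-phase robot travel = 2.1000·0.1500 = 0.3150 m
robot covers 2.1000·2.6250 − ½·0.8000·2.6250² = 2.7563 m while stopping
human over T_r+T_s: 0.4000·(0.1500+2.6250) = 1.1100 m
residual clearance needed = 0.1500+0.0200+0.0100 = 0.1800 m
S_min ≈ 0.3150+2.7563+1.1100+0.1800  ⇒  S_min = 3489/800 m

S_min = 3489/800 m = 4.3613 m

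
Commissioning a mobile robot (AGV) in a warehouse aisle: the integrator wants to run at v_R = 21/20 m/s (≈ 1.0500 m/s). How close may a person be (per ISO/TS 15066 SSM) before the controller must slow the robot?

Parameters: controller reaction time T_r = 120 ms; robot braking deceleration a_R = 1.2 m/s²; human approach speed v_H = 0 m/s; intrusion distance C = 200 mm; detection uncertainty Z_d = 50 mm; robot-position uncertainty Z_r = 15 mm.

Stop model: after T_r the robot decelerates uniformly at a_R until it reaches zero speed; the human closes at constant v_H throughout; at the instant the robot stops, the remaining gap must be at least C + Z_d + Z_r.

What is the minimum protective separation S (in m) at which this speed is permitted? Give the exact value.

stop time T_s = (21/20)/(6/5) = 0.8750 s
reaction-phase robot travel = 1.0500·0.1200 = 0.1260 m
robot covers 1.0500·0.8750 − ½·1.2000·0.8750² = 0.4594 m while stopping
human closes 0.0000·0.9950 = 0.0000 m
margins: 0.2000+0.0500+0.0150 = 0.2650 m
S_min ≈ 0.1260+0.4594+0.0000+0.2650  ⇒  S_min = 6803/8000 m

S_min = 6803/8000 m = 0.8504 m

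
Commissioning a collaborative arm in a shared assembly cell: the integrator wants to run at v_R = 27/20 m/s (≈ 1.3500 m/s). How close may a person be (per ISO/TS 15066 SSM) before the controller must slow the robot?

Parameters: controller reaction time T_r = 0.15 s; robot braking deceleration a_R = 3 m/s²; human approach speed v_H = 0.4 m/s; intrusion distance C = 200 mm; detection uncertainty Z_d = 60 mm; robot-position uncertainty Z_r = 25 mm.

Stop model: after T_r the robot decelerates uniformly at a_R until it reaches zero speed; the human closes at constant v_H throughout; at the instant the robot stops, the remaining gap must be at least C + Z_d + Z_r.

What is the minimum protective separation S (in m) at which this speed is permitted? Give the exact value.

stop time T_s = (27/20)/3 = 0.4500 s
robot covers v_R·T_r = 1.3500·0.1500 = 0.2025 m before braking
robot under decel: 1.3500²/(2·3.0000) = 0.3038 m
human over T_r+T_s: 0.4000·(0.1500+0.4500) = 0.2400 m
margins: 0.2000+0.0600+0.0250 = 0.2850 m
S_min ≈ 0.2025+0.3038+0.2400+0.2850  ⇒  S_min = 33/32 m

S_min = 33/32 m = 1.0312 m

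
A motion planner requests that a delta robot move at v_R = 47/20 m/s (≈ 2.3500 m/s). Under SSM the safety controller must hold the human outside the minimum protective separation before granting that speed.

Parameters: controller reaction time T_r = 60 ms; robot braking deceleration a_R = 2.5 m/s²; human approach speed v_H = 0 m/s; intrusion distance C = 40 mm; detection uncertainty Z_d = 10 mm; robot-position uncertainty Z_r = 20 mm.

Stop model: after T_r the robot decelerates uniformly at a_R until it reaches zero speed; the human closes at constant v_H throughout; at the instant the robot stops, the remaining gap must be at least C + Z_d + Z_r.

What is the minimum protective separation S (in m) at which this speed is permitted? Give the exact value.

braking lasts T_s = (47/20)/(5/2) = 0.9400 s
reaction-phase robot travel = 2.3500·0.0600 = 0.1410 m
robot covers 2.3500·0.9400 − ½·2.5000·0.9400² = 1.1045 m while stopping
person approaches 0.0000·(0.0600+0.9400) = 0.0000 m
residual clearance needed = 0.0400+0.0100+0.0200 = 0.0700 m
S_min ≈ 0.1410+1.1045+0.0000+0.0700  ⇒  S_min = 2631/2000 m

S_min = 2631/2000 m = 1.3155 m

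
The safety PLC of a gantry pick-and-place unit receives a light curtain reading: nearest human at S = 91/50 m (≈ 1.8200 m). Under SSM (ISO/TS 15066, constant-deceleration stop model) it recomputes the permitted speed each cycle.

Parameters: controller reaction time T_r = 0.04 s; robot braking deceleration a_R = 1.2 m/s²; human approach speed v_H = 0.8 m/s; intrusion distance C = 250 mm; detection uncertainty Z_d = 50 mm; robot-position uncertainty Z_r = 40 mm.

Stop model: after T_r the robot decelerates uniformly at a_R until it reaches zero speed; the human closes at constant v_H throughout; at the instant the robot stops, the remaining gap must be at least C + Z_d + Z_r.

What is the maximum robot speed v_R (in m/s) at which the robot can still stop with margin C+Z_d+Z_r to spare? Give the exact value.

v_R_max = 6/5 m/s = 1.2000 m/s

quadratic (5/12)·v² + (53/75)·v + (-181/125) = 0
  disc = (53/75)² − 4·(5/12)·(-181/125) = 16384/5625 ; √disc = 128/75
  v_R = (−(53/75) + 128/75) / (2·(5/12)) = 6/5 m/s
check:
stop time T_s = (6/5)/(6/5) = 1.0000 s
robot in T_r: 1.2000·0.0400 = 0.0480 m
robot under decel: 1.2000²/(2·1.2000) = 0.6000 m
human over T_r+T_s: 0.8000·(0.0400+1.0000) = 0.8320 m
residual clearance needed = 0.2500+0.0500+0.0400 = 0.3400 m
sum ≈ 0.0480+0.6000+0.8320+0.3400 ≈ 1.8200 m = S ✓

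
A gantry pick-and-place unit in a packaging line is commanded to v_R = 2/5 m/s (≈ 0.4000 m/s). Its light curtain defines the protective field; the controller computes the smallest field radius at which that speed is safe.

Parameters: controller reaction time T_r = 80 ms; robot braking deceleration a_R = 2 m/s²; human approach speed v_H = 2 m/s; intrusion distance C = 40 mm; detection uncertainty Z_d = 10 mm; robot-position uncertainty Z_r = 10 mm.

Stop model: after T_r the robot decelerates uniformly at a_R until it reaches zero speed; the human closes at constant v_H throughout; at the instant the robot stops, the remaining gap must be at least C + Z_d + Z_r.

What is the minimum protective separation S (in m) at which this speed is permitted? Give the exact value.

S_min = 173/250 m = 0.6920 m

stop time T_s = (2/5)/2 = 0.2000 s
reaction-phase robot travel = 0.4000·0.0800 = 0.0320 m
braking distance = 0.4000²/(2·2.0000) = 0.0400 m
human closes 2.0000·0.2800 = 0.5600 m
C+Z_d+Z_r = 0.0400+0.0100+0.0100 = 0.0600 m
S_min ≈ 0.0320+0.0400+0.5600+0.0600  ⇒  S_min = 173/250 m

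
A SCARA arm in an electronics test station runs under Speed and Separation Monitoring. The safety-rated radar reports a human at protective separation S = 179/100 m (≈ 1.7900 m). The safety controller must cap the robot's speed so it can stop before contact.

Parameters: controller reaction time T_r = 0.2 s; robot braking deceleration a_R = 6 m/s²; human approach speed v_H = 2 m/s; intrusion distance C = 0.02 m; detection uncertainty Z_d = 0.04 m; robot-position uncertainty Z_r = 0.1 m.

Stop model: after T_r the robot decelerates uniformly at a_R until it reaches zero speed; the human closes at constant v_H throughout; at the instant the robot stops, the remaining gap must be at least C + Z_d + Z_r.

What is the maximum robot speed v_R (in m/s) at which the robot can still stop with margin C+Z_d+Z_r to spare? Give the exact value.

v_R_max = 9/5 m/s = 1.8000 m/s

at the boundary: (1/12)·v² + (8/15)·v + (-123/100) = 0
  disc = (8/15)² − 4·(1/12)·(-123/100) = 25/36 ; √disc = 5/6
  v_R = (−(8/15) + 5/6) / (2·(1/12)) = 9/5 m/s
check:
stop time T_s = (9/5)/6 = 0.3000 s
reaction-phase robot travel = 1.8000·0.2000 = 0.3600 m
braking distance = 1.8000²/(2·6.0000) = 0.2700 m
person approaches 2.0000·(0.2000+0.3000) = 1.0000 m
residual clearance needed = 0.0200+0.0400+0.1000 = 0.1600 m
sum ≈ 0.3600+0.2700+1.0000+0.1600 ≈ 1.7900 m = S ✓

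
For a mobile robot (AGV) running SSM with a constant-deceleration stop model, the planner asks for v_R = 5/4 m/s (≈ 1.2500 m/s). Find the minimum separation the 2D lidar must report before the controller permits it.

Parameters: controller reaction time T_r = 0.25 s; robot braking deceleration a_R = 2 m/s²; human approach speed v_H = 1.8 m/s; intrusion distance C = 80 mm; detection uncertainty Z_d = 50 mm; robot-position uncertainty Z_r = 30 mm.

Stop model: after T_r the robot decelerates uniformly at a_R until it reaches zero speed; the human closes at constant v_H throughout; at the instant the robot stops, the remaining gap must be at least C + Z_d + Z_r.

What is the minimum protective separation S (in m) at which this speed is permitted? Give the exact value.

T_s = v_R/a_R = (5/4)/2 = 0.6250 s
reaction-phase robot travel = 1.2500·0.2500 = 0.3125 m
robot covers 1.2500·0.6250 − ½·2.0000·0.6250² = 0.3906 m while stopping
human over T_r+T_s: 1.8000·(0.2500+0.6250) = 1.5750 m
C+Z_d+Z_r = 0.0800+0.0500+0.0300 = 0.1600 m
S_min ≈ 0.3125+0.3906+1.5750+0.1600  ⇒  S_min = 3901/1600 m

S_min = 3901/1600 m = 2.4381 m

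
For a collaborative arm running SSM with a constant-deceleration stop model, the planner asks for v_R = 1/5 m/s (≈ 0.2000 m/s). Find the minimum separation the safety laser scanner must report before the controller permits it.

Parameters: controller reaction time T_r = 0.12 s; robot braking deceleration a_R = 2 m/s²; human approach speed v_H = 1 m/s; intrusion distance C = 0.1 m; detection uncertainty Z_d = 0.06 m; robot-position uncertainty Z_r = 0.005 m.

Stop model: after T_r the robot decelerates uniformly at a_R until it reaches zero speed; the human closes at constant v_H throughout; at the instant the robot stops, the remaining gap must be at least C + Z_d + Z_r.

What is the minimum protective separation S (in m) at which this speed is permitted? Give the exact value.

S_min = 419/1000 m = 0.4190 m

stop time T_s = (1/5)/2 = 0.1000 s
robot covers v_R·T_r = 0.2000·0.1200 = 0.0240 m before braking
robot covers 0.2000·0.1000 − ½·2.0000·0.1000² = 0.0100 m while stopping
human over T_r+T_s: 1.0000·(0.1200+0.1000) = 0.2200 m
C+Z_d+Z_r = 0.1000+0.0600+0.0050 = 0.1650 m
S_min ≈ 0.0240+0.0100+0.2200+0.1650  ⇒  S_min = 419/1000 m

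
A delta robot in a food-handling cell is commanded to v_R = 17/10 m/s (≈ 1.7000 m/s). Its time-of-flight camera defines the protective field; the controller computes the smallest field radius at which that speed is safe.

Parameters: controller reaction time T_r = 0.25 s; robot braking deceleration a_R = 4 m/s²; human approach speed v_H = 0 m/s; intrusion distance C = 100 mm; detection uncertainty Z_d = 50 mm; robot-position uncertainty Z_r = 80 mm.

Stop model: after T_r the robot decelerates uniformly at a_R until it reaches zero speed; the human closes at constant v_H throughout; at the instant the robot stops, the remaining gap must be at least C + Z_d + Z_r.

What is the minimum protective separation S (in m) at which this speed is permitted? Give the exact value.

stop time T_s = (17/10)/4 = 0.4250 s
robot covers v_R·T_r = 1.7000·0.2500 = 0.4250 m before braking
braking distance = 1.7000²/(2·4.0000) = 0.3613 m
person approaches 0.0000·(0.2500+0.4250) = 0.0000 m
margins: 0.1000+0.0500+0.0800 = 0.2300 m
S_min ≈ 0.4250+0.3613+0.0000+0.2300  ⇒  S_min = 813/800 m

S_min = 813/800 m = 1.0163 m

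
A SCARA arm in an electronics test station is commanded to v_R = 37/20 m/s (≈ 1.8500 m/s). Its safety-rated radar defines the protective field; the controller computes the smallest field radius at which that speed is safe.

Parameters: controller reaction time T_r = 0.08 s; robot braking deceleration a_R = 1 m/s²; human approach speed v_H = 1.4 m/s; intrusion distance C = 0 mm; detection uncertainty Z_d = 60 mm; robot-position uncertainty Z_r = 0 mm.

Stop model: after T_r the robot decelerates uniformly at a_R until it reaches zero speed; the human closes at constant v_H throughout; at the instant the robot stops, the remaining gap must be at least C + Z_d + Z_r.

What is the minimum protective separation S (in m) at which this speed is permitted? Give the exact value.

T_s = v_R/a_R = (37/20)/1 = 1.8500 s
robot in T_r: 1.8500·0.0800 = 0.1480 m
robot covers 1.8500·1.8500 − ½·1.0000·1.8500² = 1.7112 m while stopping
human closes 1.4000·1.9300 = 2.7020 m
residual clearance needed = 0.0000+0.0600+0.0000 = 0.0600 m
S_min ≈ 0.1480+1.7112+2.7020+0.0600  ⇒  S_min = 3697/800 m

S_min = 3697/800 m = 4.6212 m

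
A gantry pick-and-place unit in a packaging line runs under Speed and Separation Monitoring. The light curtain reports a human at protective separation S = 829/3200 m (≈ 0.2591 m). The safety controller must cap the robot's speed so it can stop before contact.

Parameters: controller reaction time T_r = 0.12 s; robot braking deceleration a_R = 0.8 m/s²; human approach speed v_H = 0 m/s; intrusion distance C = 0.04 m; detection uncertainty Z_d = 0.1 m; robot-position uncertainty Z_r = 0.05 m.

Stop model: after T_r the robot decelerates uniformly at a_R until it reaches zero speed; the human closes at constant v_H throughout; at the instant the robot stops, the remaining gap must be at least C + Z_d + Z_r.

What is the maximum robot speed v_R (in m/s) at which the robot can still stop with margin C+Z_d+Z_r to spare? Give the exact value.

v_R_max = 1/4 m/s = 0.2500 m/s

at the boundary: (5/8)·v² + (3/25)·v + (-221/3200) = 0
  disc = (3/25)² − 4·(5/8)·(-221/3200) = 29929/160000 ; √disc = 173/400
  v_R = (−(3/25) + 173/400) / (2·(5/8)) = 1/4 m/s
check:
T_s = v_R/a_R = (1/4)/(4/5) = 0.3125 s
robot in T_r: 0.2500·0.1200 = 0.0300 m
robot under decel: 0.2500²/(2·0.8000) = 0.0391 m
person approaches 0.0000·(0.1200+0.3125) = 0.0000 m
residual clearance needed = 0.0400+0.1000+0.0500 = 0.1900 m
sum ≈ 0.0300+0.0391+0.0000+0.1900 ≈ 0.2591 m = S ✓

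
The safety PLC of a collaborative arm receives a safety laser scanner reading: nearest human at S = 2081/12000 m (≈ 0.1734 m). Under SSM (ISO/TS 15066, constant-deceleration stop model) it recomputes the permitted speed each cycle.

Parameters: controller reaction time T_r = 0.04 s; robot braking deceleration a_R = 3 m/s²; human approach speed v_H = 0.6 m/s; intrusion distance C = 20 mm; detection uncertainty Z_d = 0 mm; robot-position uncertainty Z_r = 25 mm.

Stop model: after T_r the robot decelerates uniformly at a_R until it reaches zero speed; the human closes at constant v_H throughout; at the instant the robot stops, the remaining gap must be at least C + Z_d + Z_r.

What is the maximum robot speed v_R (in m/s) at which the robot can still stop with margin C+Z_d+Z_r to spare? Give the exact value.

quadratic (1/6)·v² + (6/25)·v + (-1253/12000) = 0
  disc = (6/25)² − 4·(1/6)·(-1253/12000) = 11449/90000 ; √disc = 107/300
  v_R = (−(6/25) + 107/300) / (2·(1/6)) = 7/20 m/s
check:
stop time T_s = (7/20)/3 = 0.1167 s
reaction-phase robot travel = 0.3500·0.0400 = 0.0140 m
robot under decel: 0.3500²/(2·3.0000) = 0.0204 m
person approaches 0.6000·(0.0400+0.1167) = 0.0940 m
residual clearance needed = 0.0200+0.0000+0.0250 = 0.0450 m
sum ≈ 0.0140+0.0204+0.0940+0.0450 ≈ 0.1734 m = S ✓

v_R_max = 7/20 m/s = 0.3500 m/s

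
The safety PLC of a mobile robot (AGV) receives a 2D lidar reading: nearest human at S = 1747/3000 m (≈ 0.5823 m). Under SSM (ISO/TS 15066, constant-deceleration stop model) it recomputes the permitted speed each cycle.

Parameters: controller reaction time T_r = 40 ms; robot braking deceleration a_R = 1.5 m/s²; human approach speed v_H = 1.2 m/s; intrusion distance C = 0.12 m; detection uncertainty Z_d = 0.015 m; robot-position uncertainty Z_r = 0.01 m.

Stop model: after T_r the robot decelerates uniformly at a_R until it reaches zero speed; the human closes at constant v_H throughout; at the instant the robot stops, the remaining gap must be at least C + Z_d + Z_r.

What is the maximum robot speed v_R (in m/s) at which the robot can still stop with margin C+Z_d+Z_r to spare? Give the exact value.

v_R_max = 2/5 m/s = 0.4000 m/s

at the boundary: (1/3)·v² + (21/25)·v + (-146/375) = 0
  disc = (21/25)² − 4·(1/3)·(-146/375) = 6889/5625 ; √disc = 83/75
  v_R = (−(21/25) + 83/75) / (2·(1/3)) = 2/5 m/s
check:
T_s = v_R/a_R = (2/5)/(3/2) = 0.2667 s
robot covers v_R·T_r = 0.4000·0.0400 = 0.0160 m before braking
braking distance = 0.4000²/(2·1.5000) = 0.0533 m
human over T_r+T_s: 1.2000·(0.0400+0.2667) = 0.3680 m
margins: 0.1200+0.0150+0.0100 = 0.1450 m
sum ≈ 0.0160+0.0533+0.3680+0.1450 ≈ 0.5823 m = S ✓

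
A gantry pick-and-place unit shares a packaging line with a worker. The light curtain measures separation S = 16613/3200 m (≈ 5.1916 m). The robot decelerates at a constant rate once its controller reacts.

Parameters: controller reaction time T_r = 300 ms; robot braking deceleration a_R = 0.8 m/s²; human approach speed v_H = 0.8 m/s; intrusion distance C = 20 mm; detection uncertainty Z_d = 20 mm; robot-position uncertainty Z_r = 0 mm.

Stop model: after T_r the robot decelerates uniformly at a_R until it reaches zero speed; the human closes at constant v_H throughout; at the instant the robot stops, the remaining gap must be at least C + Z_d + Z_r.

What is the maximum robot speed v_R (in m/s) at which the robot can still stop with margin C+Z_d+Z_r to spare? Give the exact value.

quadratic (5/8)·v² + (13/10)·v + (-15717/3200) = 0
  disc = (13/10)² − 4·(5/8)·(-15717/3200) = 89401/6400 ; √disc = 299/80
  v_R = (−(13/10) + 299/80) / (2·(5/8)) = 39/20 m/s
check:
braking lasts T_s = (39/20)/(4/5) = 2.4375 s
reaction-phase robot travel = 1.9500·0.3000 = 0.5850 m
robot covers 1.9500·2.4375 − ½·0.8000·2.4375² = 2.3766 m while stopping
human over T_r+T_s: 0.8000·(0.3000+2.4375) = 2.1900 m
C+Z_d+Z_r = 0.0200+0.0200+0.0000 = 0.0400 m
sum ≈ 0.5850+2.3766+2.1900+0.0400 ≈ 5.1916 m = S ✓

v_R_max = 39/20 m/s = 1.9500 m/s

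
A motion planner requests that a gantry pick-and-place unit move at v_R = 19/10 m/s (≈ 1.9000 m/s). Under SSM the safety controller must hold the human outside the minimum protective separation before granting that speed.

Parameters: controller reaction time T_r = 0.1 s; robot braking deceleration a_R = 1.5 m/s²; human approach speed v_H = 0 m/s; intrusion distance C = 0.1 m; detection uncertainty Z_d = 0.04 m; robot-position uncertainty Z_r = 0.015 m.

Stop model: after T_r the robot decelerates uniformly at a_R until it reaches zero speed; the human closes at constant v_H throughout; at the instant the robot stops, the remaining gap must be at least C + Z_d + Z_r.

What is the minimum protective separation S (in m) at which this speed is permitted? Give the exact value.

braking lasts T_s = (19/10)/(3/2) = 1.2667 s
reaction-phase robot travel = 1.9000·0.1000 = 0.1900 m
braking distance = 1.9000²/(2·1.5000) = 1.2033 m
human closes 0.0000·1.3667 = 0.0000 m
margins: 0.1000+0.0400+0.0150 = 0.1550 m
S_min ≈ 0.1900+1.2033+0.0000+0.1550  ⇒  S_min = 929/600 m

S_min = 929/600 m = 1.5483 m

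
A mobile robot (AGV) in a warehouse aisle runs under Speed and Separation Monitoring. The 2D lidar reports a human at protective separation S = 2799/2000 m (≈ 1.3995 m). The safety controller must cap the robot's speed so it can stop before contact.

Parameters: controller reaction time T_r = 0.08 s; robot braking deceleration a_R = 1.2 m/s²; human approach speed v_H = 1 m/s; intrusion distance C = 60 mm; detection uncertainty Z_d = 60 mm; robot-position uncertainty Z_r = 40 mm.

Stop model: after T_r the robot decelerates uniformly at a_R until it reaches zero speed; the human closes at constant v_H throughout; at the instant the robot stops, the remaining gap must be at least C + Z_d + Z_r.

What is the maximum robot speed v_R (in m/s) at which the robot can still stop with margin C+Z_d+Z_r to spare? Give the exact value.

v_R_max = 9/10 m/s = 0.9000 m/s

quadratic (5/12)·v² + (137/150)·v + (-2319/2000) = 0
  disc = (137/150)² − 4·(5/12)·(-2319/2000) = 249001/90000 ; √disc = 499/300
  v_R = (−(137/150) + 499/300) / (2·(5/12)) = 9/10 m/s
check:
T_s = v_R/a_R = (9/10)/(6/5) = 0.7500 s
robot in T_r: 0.9000·0.0800 = 0.0720 m
robot under decel: 0.9000²/(2·1.2000) = 0.3375 m
human over T_r+T_s: 1.0000·(0.0800+0.7500) = 0.8300 m
residual clearance needed = 0.0600+0.0600+0.0400 = 0.1600 m
sum ≈ 0.0720+0.3375+0.8300+0.1600 ≈ 1.3995 m = S ✓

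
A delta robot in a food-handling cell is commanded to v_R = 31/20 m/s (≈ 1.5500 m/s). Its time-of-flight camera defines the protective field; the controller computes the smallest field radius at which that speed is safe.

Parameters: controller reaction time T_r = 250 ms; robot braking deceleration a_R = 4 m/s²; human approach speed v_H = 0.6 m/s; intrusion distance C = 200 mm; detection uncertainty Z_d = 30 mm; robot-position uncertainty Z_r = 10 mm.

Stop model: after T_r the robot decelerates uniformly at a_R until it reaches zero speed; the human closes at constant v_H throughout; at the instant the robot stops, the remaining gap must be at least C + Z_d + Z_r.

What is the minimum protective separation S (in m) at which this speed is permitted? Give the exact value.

S_min = 4193/3200 m = 1.3103 m

T_s = v_R/a_R = (31/20)/4 = 0.3875 s
robot covers v_R·T_r = 1.5500·0.2500 = 0.3875 m before braking
robot covers 1.5500·0.3875 − ½·4.0000·0.3875² = 0.3003 m while stopping
human closes 0.6000·0.6375 = 0.3825 m
margins: 0.2000+0.0300+0.0100 = 0.2400 m
S_min ≈ 0.3875+0.3003+0.3825+0.2400  ⇒  S_min = 4193/3200 m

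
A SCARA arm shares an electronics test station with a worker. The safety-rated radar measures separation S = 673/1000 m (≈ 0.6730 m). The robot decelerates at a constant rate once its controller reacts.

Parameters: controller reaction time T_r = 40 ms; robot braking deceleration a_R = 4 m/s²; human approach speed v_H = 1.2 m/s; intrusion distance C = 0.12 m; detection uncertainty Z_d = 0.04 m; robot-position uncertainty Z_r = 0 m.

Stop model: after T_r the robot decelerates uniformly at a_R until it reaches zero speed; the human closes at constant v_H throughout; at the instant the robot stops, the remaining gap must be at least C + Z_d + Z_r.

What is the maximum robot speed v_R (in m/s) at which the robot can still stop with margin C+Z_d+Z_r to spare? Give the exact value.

v_R_max = 1 m/s = 1.0000 m/s

at the boundary: (1/8)·v² + (17/50)·v + (-93/200) = 0
  disc = (17/50)² − 4·(1/8)·(-93/200) = 3481/10000 ; √disc = 59/100
  v_R = (−(17/50) + 59/100) / (2·(1/8)) = 1 m/s
check:
stop time T_s = 1/4 = 0.2500 s
reaction-phase robot travel = 1.0000·0.0400 = 0.0400 m
braking distance = 1.0000²/(2·4.0000) = 0.1250 m
human closes 1.2000·0.2900 = 0.3480 m
residual clearance needed = 0.1200+0.0400+0.0000 = 0.1600 m
sum ≈ 0.0400+0.1250+0.3480+0.1600 ≈ 0.6730 m = S ✓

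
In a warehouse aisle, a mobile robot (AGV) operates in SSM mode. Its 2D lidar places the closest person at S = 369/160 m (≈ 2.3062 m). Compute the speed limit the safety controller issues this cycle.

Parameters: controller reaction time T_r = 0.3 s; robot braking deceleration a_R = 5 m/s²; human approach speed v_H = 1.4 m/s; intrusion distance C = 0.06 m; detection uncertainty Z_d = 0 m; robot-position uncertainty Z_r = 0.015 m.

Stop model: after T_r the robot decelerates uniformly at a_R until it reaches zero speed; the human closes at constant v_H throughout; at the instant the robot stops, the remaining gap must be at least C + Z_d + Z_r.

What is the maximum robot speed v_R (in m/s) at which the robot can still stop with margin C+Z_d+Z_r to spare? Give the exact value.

quadratic (1/10)·v² + (29/50)·v + (-1449/800) = 0
  disc = (29/50)² − 4·(1/10)·(-1449/800) = 10609/10000 ; √disc = 103/100
  v_R = (−(29/50) + 103/100) / (2·(1/10)) = 9/4 m/s
check:
T_s = v_R/a_R = (9/4)/5 = 0.4500 s
robot in T_r: 2.2500·0.3000 = 0.6750 m
braking distance = 2.2500²/(2·5.0000) = 0.5062 m
human closes 1.4000·0.7500 = 1.0500 m
margins: 0.0600+0.0000+0.0150 = 0.0750 m
sum ≈ 0.6750+0.5062+1.0500+0.0750 ≈ 2.3062 m = S ✓

v_R_max = 9/4 m/s = 2.2500 m/s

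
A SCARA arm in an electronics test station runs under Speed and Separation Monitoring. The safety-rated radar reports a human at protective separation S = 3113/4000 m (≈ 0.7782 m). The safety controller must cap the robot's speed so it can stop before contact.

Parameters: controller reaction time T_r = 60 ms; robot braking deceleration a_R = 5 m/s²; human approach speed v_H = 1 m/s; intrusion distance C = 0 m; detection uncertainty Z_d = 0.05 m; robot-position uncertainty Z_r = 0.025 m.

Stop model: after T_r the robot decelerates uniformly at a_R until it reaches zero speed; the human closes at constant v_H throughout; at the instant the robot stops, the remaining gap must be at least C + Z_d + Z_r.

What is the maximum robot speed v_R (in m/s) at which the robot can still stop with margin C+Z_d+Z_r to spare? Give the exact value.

collect terms ⇒ (1/10)·v_R² + (13/50)·v_R + (-2573/4000) = 0
  disc = (13/50)² − 4·(1/10)·(-2573/4000) = 3249/10000 ; √disc = 57/100
  v_R = (−(13/50) + 57/100) / (2·(1/10)) = 31/20 m/s
check:
T_s = v_R/a_R = (31/20)/5 = 0.3100 s
robot covers v_R·T_r = 1.5500·0.0600 = 0.0930 m before braking
robot covers 1.5500·0.3100 − ½·5.0000·0.3100² = 0.2402 m while stopping
person approaches 1.0000·(0.0600+0.3100) = 0.3700 m
C+Z_d+Z_r = 0.0000+0.0500+0.0250 = 0.0750 m
sum ≈ 0.0930+0.2402+0.3700+0.0750 ≈ 0.7782 m = S ✓

v_R_max = 31/20 m/s = 1.5500 m/s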